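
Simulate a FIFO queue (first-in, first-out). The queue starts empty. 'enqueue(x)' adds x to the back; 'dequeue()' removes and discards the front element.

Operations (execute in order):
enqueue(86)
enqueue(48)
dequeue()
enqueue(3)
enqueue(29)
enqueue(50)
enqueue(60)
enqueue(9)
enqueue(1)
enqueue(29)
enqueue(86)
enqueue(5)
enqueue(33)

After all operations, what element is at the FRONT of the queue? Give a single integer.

Answer: 48

Derivation:
enqueue(86): queue = [86]
enqueue(48): queue = [86, 48]
dequeue(): queue = [48]
enqueue(3): queue = [48, 3]
enqueue(29): queue = [48, 3, 29]
enqueue(50): queue = [48, 3, 29, 50]
enqueue(60): queue = [48, 3, 29, 50, 60]
enqueue(9): queue = [48, 3, 29, 50, 60, 9]
enqueue(1): queue = [48, 3, 29, 50, 60, 9, 1]
enqueue(29): queue = [48, 3, 29, 50, 60, 9, 1, 29]
enqueue(86): queue = [48, 3, 29, 50, 60, 9, 1, 29, 86]
enqueue(5): queue = [48, 3, 29, 50, 60, 9, 1, 29, 86, 5]
enqueue(33): queue = [48, 3, 29, 50, 60, 9, 1, 29, 86, 5, 33]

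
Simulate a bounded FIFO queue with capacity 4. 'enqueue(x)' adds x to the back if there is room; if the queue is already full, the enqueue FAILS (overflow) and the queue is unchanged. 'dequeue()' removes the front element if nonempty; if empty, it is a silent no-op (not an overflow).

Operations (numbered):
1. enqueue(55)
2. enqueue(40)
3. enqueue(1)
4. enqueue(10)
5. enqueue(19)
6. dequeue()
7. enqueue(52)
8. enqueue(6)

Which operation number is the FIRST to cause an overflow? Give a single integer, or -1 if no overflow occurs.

Answer: 5

Derivation:
1. enqueue(55): size=1
2. enqueue(40): size=2
3. enqueue(1): size=3
4. enqueue(10): size=4
5. enqueue(19): size=4=cap → OVERFLOW (fail)
6. dequeue(): size=3
7. enqueue(52): size=4
8. enqueue(6): size=4=cap → OVERFLOW (fail)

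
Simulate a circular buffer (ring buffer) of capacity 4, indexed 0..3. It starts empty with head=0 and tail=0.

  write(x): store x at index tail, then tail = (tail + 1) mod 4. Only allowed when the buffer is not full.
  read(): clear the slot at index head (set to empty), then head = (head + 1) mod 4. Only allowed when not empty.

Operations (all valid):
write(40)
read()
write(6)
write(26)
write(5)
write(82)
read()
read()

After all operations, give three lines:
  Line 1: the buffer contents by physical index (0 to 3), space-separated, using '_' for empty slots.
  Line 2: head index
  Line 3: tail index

Answer: 82 _ _ 5
3
1

Derivation:
write(40): buf=[40 _ _ _], head=0, tail=1, size=1
read(): buf=[_ _ _ _], head=1, tail=1, size=0
write(6): buf=[_ 6 _ _], head=1, tail=2, size=1
write(26): buf=[_ 6 26 _], head=1, tail=3, size=2
write(5): buf=[_ 6 26 5], head=1, tail=0, size=3
write(82): buf=[82 6 26 5], head=1, tail=1, size=4
read(): buf=[82 _ 26 5], head=2, tail=1, size=3
read(): buf=[82 _ _ 5], head=3, tail=1, size=2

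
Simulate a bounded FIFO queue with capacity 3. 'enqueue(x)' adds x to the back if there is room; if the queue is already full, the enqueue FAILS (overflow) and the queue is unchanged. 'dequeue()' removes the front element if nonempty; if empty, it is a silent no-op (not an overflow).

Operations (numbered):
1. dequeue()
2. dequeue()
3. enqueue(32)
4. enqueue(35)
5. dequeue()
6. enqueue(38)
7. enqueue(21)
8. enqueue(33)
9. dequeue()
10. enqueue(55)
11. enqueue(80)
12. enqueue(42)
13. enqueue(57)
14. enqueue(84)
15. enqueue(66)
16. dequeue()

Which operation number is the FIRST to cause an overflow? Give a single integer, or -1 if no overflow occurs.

Answer: 8

Derivation:
1. dequeue(): empty, no-op, size=0
2. dequeue(): empty, no-op, size=0
3. enqueue(32): size=1
4. enqueue(35): size=2
5. dequeue(): size=1
6. enqueue(38): size=2
7. enqueue(21): size=3
8. enqueue(33): size=3=cap → OVERFLOW (fail)
9. dequeue(): size=2
10. enqueue(55): size=3
11. enqueue(80): size=3=cap → OVERFLOW (fail)
12. enqueue(42): size=3=cap → OVERFLOW (fail)
13. enqueue(57): size=3=cap → OVERFLOW (fail)
14. enqueue(84): size=3=cap → OVERFLOW (fail)
15. enqueue(66): size=3=cap → OVERFLOW (fail)
16. dequeue(): size=2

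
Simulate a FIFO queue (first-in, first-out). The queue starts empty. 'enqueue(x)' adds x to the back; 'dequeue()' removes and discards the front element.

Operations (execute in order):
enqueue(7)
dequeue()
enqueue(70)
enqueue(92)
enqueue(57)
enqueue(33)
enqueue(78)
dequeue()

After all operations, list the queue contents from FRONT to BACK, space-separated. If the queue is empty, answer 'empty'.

enqueue(7): [7]
dequeue(): []
enqueue(70): [70]
enqueue(92): [70, 92]
enqueue(57): [70, 92, 57]
enqueue(33): [70, 92, 57, 33]
enqueue(78): [70, 92, 57, 33, 78]
dequeue(): [92, 57, 33, 78]

Answer: 92 57 33 78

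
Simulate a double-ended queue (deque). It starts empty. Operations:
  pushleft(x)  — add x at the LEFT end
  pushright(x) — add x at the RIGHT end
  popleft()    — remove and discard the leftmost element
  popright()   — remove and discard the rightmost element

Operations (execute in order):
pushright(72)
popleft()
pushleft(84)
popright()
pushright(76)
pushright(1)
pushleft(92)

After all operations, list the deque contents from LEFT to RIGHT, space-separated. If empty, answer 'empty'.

Answer: 92 76 1

Derivation:
pushright(72): [72]
popleft(): []
pushleft(84): [84]
popright(): []
pushright(76): [76]
pushright(1): [76, 1]
pushleft(92): [92, 76, 1]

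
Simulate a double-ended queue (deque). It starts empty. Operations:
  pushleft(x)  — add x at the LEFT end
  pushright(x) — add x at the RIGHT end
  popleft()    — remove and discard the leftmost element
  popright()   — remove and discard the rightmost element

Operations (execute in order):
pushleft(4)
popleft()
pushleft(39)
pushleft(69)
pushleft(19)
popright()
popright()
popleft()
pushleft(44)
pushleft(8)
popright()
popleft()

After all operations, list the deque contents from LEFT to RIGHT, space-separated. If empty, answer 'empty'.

Answer: empty

Derivation:
pushleft(4): [4]
popleft(): []
pushleft(39): [39]
pushleft(69): [69, 39]
pushleft(19): [19, 69, 39]
popright(): [19, 69]
popright(): [19]
popleft(): []
pushleft(44): [44]
pushleft(8): [8, 44]
popright(): [8]
popleft(): []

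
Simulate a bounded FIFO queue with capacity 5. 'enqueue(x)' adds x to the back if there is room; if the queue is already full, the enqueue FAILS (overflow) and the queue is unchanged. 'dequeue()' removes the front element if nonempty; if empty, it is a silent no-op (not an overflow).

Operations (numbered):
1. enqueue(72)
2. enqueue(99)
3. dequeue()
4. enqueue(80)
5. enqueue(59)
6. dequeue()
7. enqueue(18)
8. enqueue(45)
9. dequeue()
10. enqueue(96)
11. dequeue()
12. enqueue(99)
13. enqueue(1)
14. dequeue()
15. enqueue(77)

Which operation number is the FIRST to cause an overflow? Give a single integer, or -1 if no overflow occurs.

Answer: -1

Derivation:
1. enqueue(72): size=1
2. enqueue(99): size=2
3. dequeue(): size=1
4. enqueue(80): size=2
5. enqueue(59): size=3
6. dequeue(): size=2
7. enqueue(18): size=3
8. enqueue(45): size=4
9. dequeue(): size=3
10. enqueue(96): size=4
11. dequeue(): size=3
12. enqueue(99): size=4
13. enqueue(1): size=5
14. dequeue(): size=4
15. enqueue(77): size=5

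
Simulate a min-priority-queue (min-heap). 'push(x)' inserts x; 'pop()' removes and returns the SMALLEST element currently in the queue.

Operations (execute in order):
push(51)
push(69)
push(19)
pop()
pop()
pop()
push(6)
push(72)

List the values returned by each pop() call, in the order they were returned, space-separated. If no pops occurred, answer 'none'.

push(51): heap contents = [51]
push(69): heap contents = [51, 69]
push(19): heap contents = [19, 51, 69]
pop() → 19: heap contents = [51, 69]
pop() → 51: heap contents = [69]
pop() → 69: heap contents = []
push(6): heap contents = [6]
push(72): heap contents = [6, 72]

Answer: 19 51 69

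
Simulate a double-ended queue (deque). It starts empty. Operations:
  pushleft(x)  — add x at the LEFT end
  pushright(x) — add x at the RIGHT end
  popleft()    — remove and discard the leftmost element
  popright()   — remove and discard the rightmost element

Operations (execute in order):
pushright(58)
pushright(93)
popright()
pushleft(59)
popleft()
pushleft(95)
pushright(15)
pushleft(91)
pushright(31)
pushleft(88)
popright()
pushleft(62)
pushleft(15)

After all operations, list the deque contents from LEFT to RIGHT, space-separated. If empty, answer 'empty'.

pushright(58): [58]
pushright(93): [58, 93]
popright(): [58]
pushleft(59): [59, 58]
popleft(): [58]
pushleft(95): [95, 58]
pushright(15): [95, 58, 15]
pushleft(91): [91, 95, 58, 15]
pushright(31): [91, 95, 58, 15, 31]
pushleft(88): [88, 91, 95, 58, 15, 31]
popright(): [88, 91, 95, 58, 15]
pushleft(62): [62, 88, 91, 95, 58, 15]
pushleft(15): [15, 62, 88, 91, 95, 58, 15]

Answer: 15 62 88 91 95 58 15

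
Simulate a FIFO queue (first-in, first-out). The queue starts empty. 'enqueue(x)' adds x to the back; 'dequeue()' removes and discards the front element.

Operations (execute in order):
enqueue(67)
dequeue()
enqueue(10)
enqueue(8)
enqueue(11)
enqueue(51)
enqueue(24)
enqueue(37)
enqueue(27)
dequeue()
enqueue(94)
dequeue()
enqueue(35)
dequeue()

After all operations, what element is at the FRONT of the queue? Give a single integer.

enqueue(67): queue = [67]
dequeue(): queue = []
enqueue(10): queue = [10]
enqueue(8): queue = [10, 8]
enqueue(11): queue = [10, 8, 11]
enqueue(51): queue = [10, 8, 11, 51]
enqueue(24): queue = [10, 8, 11, 51, 24]
enqueue(37): queue = [10, 8, 11, 51, 24, 37]
enqueue(27): queue = [10, 8, 11, 51, 24, 37, 27]
dequeue(): queue = [8, 11, 51, 24, 37, 27]
enqueue(94): queue = [8, 11, 51, 24, 37, 27, 94]
dequeue(): queue = [11, 51, 24, 37, 27, 94]
enqueue(35): queue = [11, 51, 24, 37, 27, 94, 35]
dequeue(): queue = [51, 24, 37, 27, 94, 35]

Answer: 51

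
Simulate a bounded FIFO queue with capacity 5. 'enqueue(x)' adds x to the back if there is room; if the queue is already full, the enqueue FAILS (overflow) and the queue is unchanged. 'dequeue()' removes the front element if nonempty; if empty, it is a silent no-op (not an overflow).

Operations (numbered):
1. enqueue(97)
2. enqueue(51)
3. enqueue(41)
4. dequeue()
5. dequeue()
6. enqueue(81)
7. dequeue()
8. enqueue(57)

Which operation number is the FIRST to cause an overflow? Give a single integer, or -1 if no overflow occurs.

Answer: -1

Derivation:
1. enqueue(97): size=1
2. enqueue(51): size=2
3. enqueue(41): size=3
4. dequeue(): size=2
5. dequeue(): size=1
6. enqueue(81): size=2
7. dequeue(): size=1
8. enqueue(57): size=2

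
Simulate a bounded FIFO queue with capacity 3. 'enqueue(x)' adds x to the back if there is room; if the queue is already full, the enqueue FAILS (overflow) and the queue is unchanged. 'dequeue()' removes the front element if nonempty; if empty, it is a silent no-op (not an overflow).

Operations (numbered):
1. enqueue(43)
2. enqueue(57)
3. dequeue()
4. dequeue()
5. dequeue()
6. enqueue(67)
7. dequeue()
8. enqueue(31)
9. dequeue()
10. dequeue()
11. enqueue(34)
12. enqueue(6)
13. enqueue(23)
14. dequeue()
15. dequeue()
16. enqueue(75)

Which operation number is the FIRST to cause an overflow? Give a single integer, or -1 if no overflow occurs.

1. enqueue(43): size=1
2. enqueue(57): size=2
3. dequeue(): size=1
4. dequeue(): size=0
5. dequeue(): empty, no-op, size=0
6. enqueue(67): size=1
7. dequeue(): size=0
8. enqueue(31): size=1
9. dequeue(): size=0
10. dequeue(): empty, no-op, size=0
11. enqueue(34): size=1
12. enqueue(6): size=2
13. enqueue(23): size=3
14. dequeue(): size=2
15. dequeue(): size=1
16. enqueue(75): size=2

Answer: -1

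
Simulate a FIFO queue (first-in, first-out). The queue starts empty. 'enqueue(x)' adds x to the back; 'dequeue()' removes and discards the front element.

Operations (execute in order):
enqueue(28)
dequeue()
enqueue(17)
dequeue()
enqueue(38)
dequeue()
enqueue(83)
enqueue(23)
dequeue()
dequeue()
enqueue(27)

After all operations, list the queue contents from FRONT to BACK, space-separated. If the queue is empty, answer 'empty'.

enqueue(28): [28]
dequeue(): []
enqueue(17): [17]
dequeue(): []
enqueue(38): [38]
dequeue(): []
enqueue(83): [83]
enqueue(23): [83, 23]
dequeue(): [23]
dequeue(): []
enqueue(27): [27]

Answer: 27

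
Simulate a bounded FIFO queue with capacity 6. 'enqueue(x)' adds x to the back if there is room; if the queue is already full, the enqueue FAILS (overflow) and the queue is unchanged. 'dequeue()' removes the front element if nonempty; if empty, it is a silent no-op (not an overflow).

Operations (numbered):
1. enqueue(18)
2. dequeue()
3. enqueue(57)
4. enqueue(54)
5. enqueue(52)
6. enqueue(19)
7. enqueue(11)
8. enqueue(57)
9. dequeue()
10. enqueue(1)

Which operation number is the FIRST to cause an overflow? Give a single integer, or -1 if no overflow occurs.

1. enqueue(18): size=1
2. dequeue(): size=0
3. enqueue(57): size=1
4. enqueue(54): size=2
5. enqueue(52): size=3
6. enqueue(19): size=4
7. enqueue(11): size=5
8. enqueue(57): size=6
9. dequeue(): size=5
10. enqueue(1): size=6

Answer: -1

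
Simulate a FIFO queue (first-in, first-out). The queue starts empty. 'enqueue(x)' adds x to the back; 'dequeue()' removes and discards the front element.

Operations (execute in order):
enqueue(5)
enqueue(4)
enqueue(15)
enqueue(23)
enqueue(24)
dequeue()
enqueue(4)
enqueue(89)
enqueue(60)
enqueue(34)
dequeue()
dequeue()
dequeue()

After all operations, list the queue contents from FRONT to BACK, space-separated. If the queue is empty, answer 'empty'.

Answer: 24 4 89 60 34

Derivation:
enqueue(5): [5]
enqueue(4): [5, 4]
enqueue(15): [5, 4, 15]
enqueue(23): [5, 4, 15, 23]
enqueue(24): [5, 4, 15, 23, 24]
dequeue(): [4, 15, 23, 24]
enqueue(4): [4, 15, 23, 24, 4]
enqueue(89): [4, 15, 23, 24, 4, 89]
enqueue(60): [4, 15, 23, 24, 4, 89, 60]
enqueue(34): [4, 15, 23, 24, 4, 89, 60, 34]
dequeue(): [15, 23, 24, 4, 89, 60, 34]
dequeue(): [23, 24, 4, 89, 60, 34]
dequeue(): [24, 4, 89, 60, 34]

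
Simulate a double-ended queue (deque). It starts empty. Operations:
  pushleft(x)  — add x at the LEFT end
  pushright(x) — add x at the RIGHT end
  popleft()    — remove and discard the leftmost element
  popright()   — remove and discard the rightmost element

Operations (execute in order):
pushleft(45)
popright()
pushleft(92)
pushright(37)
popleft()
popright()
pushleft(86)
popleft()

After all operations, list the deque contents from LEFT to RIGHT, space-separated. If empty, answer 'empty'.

Answer: empty

Derivation:
pushleft(45): [45]
popright(): []
pushleft(92): [92]
pushright(37): [92, 37]
popleft(): [37]
popright(): []
pushleft(86): [86]
popleft(): []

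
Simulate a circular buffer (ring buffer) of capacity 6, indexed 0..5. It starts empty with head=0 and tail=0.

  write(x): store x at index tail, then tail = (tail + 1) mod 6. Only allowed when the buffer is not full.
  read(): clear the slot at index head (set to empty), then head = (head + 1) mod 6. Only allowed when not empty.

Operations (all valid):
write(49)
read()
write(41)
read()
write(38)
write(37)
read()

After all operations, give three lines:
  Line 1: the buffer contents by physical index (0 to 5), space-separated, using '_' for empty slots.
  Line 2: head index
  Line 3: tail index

write(49): buf=[49 _ _ _ _ _], head=0, tail=1, size=1
read(): buf=[_ _ _ _ _ _], head=1, tail=1, size=0
write(41): buf=[_ 41 _ _ _ _], head=1, tail=2, size=1
read(): buf=[_ _ _ _ _ _], head=2, tail=2, size=0
write(38): buf=[_ _ 38 _ _ _], head=2, tail=3, size=1
write(37): buf=[_ _ 38 37 _ _], head=2, tail=4, size=2
read(): buf=[_ _ _ 37 _ _], head=3, tail=4, size=1

Answer: _ _ _ 37 _ _
3
4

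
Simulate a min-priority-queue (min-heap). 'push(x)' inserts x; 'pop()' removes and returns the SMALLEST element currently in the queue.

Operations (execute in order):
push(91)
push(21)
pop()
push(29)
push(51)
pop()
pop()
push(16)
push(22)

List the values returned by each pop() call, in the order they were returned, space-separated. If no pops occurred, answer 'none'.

push(91): heap contents = [91]
push(21): heap contents = [21, 91]
pop() → 21: heap contents = [91]
push(29): heap contents = [29, 91]
push(51): heap contents = [29, 51, 91]
pop() → 29: heap contents = [51, 91]
pop() → 51: heap contents = [91]
push(16): heap contents = [16, 91]
push(22): heap contents = [16, 22, 91]

Answer: 21 29 51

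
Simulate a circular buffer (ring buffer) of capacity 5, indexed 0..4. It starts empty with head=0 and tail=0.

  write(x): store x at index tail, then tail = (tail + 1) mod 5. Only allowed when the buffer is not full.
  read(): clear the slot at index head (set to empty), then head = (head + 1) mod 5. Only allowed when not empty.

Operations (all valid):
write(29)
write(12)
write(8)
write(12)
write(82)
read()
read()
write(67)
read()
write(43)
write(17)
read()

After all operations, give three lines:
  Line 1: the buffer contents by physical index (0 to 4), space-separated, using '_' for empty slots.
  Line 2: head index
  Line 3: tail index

write(29): buf=[29 _ _ _ _], head=0, tail=1, size=1
write(12): buf=[29 12 _ _ _], head=0, tail=2, size=2
write(8): buf=[29 12 8 _ _], head=0, tail=3, size=3
write(12): buf=[29 12 8 12 _], head=0, tail=4, size=4
write(82): buf=[29 12 8 12 82], head=0, tail=0, size=5
read(): buf=[_ 12 8 12 82], head=1, tail=0, size=4
read(): buf=[_ _ 8 12 82], head=2, tail=0, size=3
write(67): buf=[67 _ 8 12 82], head=2, tail=1, size=4
read(): buf=[67 _ _ 12 82], head=3, tail=1, size=3
write(43): buf=[67 43 _ 12 82], head=3, tail=2, size=4
write(17): buf=[67 43 17 12 82], head=3, tail=3, size=5
read(): buf=[67 43 17 _ 82], head=4, tail=3, size=4

Answer: 67 43 17 _ 82
4
3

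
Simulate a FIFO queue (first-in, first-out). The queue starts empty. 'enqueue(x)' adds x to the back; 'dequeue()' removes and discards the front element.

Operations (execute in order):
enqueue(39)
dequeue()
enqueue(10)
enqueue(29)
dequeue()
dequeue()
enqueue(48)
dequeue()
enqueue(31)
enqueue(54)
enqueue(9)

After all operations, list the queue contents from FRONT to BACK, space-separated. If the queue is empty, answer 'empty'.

enqueue(39): [39]
dequeue(): []
enqueue(10): [10]
enqueue(29): [10, 29]
dequeue(): [29]
dequeue(): []
enqueue(48): [48]
dequeue(): []
enqueue(31): [31]
enqueue(54): [31, 54]
enqueue(9): [31, 54, 9]

Answer: 31 54 9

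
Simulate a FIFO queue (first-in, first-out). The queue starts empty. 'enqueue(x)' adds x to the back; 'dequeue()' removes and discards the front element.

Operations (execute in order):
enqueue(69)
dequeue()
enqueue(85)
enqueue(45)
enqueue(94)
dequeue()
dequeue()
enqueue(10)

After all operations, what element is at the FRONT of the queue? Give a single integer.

Answer: 94

Derivation:
enqueue(69): queue = [69]
dequeue(): queue = []
enqueue(85): queue = [85]
enqueue(45): queue = [85, 45]
enqueue(94): queue = [85, 45, 94]
dequeue(): queue = [45, 94]
dequeue(): queue = [94]
enqueue(10): queue = [94, 10]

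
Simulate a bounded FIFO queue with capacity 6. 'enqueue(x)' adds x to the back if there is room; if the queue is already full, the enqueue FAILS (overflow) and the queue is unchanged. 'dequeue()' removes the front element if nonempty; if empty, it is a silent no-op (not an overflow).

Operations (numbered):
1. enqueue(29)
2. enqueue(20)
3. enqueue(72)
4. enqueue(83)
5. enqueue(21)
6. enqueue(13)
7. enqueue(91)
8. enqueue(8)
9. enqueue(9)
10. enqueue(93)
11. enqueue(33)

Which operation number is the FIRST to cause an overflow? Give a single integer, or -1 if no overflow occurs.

Answer: 7

Derivation:
1. enqueue(29): size=1
2. enqueue(20): size=2
3. enqueue(72): size=3
4. enqueue(83): size=4
5. enqueue(21): size=5
6. enqueue(13): size=6
7. enqueue(91): size=6=cap → OVERFLOW (fail)
8. enqueue(8): size=6=cap → OVERFLOW (fail)
9. enqueue(9): size=6=cap → OVERFLOW (fail)
10. enqueue(93): size=6=cap → OVERFLOW (fail)
11. enqueue(33): size=6=cap → OVERFLOW (fail)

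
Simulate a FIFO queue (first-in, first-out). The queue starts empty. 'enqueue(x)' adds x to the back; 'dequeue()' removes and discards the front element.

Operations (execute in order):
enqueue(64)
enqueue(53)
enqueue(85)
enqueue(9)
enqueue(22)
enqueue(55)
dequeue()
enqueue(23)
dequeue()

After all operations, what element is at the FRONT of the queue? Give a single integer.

Answer: 85

Derivation:
enqueue(64): queue = [64]
enqueue(53): queue = [64, 53]
enqueue(85): queue = [64, 53, 85]
enqueue(9): queue = [64, 53, 85, 9]
enqueue(22): queue = [64, 53, 85, 9, 22]
enqueue(55): queue = [64, 53, 85, 9, 22, 55]
dequeue(): queue = [53, 85, 9, 22, 55]
enqueue(23): queue = [53, 85, 9, 22, 55, 23]
dequeue(): queue = [85, 9, 22, 55, 23]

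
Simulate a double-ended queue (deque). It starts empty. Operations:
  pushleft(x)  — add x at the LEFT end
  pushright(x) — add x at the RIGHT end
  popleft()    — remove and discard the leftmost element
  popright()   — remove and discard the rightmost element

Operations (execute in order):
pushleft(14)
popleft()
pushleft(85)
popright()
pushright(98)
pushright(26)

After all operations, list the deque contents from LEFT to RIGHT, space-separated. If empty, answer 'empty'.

Answer: 98 26

Derivation:
pushleft(14): [14]
popleft(): []
pushleft(85): [85]
popright(): []
pushright(98): [98]
pushright(26): [98, 26]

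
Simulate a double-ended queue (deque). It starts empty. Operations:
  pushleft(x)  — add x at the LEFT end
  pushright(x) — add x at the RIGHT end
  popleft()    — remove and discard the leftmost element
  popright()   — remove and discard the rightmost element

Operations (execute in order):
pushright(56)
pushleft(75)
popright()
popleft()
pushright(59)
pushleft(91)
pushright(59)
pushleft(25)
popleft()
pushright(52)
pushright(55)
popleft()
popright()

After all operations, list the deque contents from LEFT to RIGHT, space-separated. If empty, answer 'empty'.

pushright(56): [56]
pushleft(75): [75, 56]
popright(): [75]
popleft(): []
pushright(59): [59]
pushleft(91): [91, 59]
pushright(59): [91, 59, 59]
pushleft(25): [25, 91, 59, 59]
popleft(): [91, 59, 59]
pushright(52): [91, 59, 59, 52]
pushright(55): [91, 59, 59, 52, 55]
popleft(): [59, 59, 52, 55]
popright(): [59, 59, 52]

Answer: 59 59 52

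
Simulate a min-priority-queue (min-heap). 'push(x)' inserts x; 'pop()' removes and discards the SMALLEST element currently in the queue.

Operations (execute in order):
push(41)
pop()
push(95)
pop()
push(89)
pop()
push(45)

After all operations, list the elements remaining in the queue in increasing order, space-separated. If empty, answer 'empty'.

push(41): heap contents = [41]
pop() → 41: heap contents = []
push(95): heap contents = [95]
pop() → 95: heap contents = []
push(89): heap contents = [89]
pop() → 89: heap contents = []
push(45): heap contents = [45]

Answer: 45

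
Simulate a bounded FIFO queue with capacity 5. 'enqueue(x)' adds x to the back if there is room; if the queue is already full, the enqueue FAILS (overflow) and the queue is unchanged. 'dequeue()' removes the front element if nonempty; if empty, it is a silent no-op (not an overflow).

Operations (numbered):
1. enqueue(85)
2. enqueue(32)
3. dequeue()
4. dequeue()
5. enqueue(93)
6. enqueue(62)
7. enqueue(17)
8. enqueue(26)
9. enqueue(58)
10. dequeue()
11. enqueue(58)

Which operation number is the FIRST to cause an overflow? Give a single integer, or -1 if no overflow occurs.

Answer: -1

Derivation:
1. enqueue(85): size=1
2. enqueue(32): size=2
3. dequeue(): size=1
4. dequeue(): size=0
5. enqueue(93): size=1
6. enqueue(62): size=2
7. enqueue(17): size=3
8. enqueue(26): size=4
9. enqueue(58): size=5
10. dequeue(): size=4
11. enqueue(58): size=5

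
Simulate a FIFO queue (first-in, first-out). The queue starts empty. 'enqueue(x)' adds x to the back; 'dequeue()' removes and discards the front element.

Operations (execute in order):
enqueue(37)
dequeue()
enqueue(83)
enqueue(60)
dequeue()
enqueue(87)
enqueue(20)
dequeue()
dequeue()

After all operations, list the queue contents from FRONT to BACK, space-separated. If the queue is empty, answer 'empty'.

Answer: 20

Derivation:
enqueue(37): [37]
dequeue(): []
enqueue(83): [83]
enqueue(60): [83, 60]
dequeue(): [60]
enqueue(87): [60, 87]
enqueue(20): [60, 87, 20]
dequeue(): [87, 20]
dequeue(): [20]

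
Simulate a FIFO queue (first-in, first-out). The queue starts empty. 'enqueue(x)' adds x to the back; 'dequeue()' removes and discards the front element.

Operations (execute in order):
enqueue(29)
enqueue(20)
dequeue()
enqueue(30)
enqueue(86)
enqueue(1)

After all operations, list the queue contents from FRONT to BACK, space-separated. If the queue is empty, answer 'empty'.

enqueue(29): [29]
enqueue(20): [29, 20]
dequeue(): [20]
enqueue(30): [20, 30]
enqueue(86): [20, 30, 86]
enqueue(1): [20, 30, 86, 1]

Answer: 20 30 86 1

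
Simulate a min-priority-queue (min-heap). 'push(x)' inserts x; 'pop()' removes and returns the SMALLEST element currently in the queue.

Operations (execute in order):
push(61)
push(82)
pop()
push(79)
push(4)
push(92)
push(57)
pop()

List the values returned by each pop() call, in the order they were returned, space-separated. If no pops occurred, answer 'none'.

push(61): heap contents = [61]
push(82): heap contents = [61, 82]
pop() → 61: heap contents = [82]
push(79): heap contents = [79, 82]
push(4): heap contents = [4, 79, 82]
push(92): heap contents = [4, 79, 82, 92]
push(57): heap contents = [4, 57, 79, 82, 92]
pop() → 4: heap contents = [57, 79, 82, 92]

Answer: 61 4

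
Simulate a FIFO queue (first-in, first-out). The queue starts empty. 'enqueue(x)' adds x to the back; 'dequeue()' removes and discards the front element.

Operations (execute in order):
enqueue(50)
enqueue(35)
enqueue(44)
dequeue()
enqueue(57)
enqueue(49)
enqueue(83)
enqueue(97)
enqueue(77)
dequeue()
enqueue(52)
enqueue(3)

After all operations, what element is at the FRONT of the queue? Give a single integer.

Answer: 44

Derivation:
enqueue(50): queue = [50]
enqueue(35): queue = [50, 35]
enqueue(44): queue = [50, 35, 44]
dequeue(): queue = [35, 44]
enqueue(57): queue = [35, 44, 57]
enqueue(49): queue = [35, 44, 57, 49]
enqueue(83): queue = [35, 44, 57, 49, 83]
enqueue(97): queue = [35, 44, 57, 49, 83, 97]
enqueue(77): queue = [35, 44, 57, 49, 83, 97, 77]
dequeue(): queue = [44, 57, 49, 83, 97, 77]
enqueue(52): queue = [44, 57, 49, 83, 97, 77, 52]
enqueue(3): queue = [44, 57, 49, 83, 97, 77, 52, 3]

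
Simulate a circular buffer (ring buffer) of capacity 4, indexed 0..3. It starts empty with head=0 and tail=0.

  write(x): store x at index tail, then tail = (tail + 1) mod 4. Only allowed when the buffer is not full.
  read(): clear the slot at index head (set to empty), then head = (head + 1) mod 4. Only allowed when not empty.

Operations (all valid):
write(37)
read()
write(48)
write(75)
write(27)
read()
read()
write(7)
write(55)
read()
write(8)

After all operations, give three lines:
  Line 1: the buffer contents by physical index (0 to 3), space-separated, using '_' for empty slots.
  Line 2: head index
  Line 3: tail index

write(37): buf=[37 _ _ _], head=0, tail=1, size=1
read(): buf=[_ _ _ _], head=1, tail=1, size=0
write(48): buf=[_ 48 _ _], head=1, tail=2, size=1
write(75): buf=[_ 48 75 _], head=1, tail=3, size=2
write(27): buf=[_ 48 75 27], head=1, tail=0, size=3
read(): buf=[_ _ 75 27], head=2, tail=0, size=2
read(): buf=[_ _ _ 27], head=3, tail=0, size=1
write(7): buf=[7 _ _ 27], head=3, tail=1, size=2
write(55): buf=[7 55 _ 27], head=3, tail=2, size=3
read(): buf=[7 55 _ _], head=0, tail=2, size=2
write(8): buf=[7 55 8 _], head=0, tail=3, size=3

Answer: 7 55 8 _
0
3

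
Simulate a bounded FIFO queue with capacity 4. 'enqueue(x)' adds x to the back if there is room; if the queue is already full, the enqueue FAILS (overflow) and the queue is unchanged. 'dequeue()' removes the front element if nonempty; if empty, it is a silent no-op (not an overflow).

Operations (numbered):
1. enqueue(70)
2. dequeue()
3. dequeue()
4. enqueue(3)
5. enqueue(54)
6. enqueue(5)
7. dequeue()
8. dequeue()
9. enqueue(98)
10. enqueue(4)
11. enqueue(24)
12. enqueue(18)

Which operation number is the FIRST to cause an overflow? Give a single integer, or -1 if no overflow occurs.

1. enqueue(70): size=1
2. dequeue(): size=0
3. dequeue(): empty, no-op, size=0
4. enqueue(3): size=1
5. enqueue(54): size=2
6. enqueue(5): size=3
7. dequeue(): size=2
8. dequeue(): size=1
9. enqueue(98): size=2
10. enqueue(4): size=3
11. enqueue(24): size=4
12. enqueue(18): size=4=cap → OVERFLOW (fail)

Answer: 12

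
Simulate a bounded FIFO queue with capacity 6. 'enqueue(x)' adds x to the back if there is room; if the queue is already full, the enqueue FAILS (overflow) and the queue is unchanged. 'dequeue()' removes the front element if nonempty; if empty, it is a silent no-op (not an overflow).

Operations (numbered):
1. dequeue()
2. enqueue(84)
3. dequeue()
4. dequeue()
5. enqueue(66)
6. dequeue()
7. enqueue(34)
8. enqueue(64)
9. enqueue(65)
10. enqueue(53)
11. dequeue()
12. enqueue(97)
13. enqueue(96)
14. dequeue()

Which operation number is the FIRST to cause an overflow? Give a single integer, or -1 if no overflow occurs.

Answer: -1

Derivation:
1. dequeue(): empty, no-op, size=0
2. enqueue(84): size=1
3. dequeue(): size=0
4. dequeue(): empty, no-op, size=0
5. enqueue(66): size=1
6. dequeue(): size=0
7. enqueue(34): size=1
8. enqueue(64): size=2
9. enqueue(65): size=3
10. enqueue(53): size=4
11. dequeue(): size=3
12. enqueue(97): size=4
13. enqueue(96): size=5
14. dequeue(): size=4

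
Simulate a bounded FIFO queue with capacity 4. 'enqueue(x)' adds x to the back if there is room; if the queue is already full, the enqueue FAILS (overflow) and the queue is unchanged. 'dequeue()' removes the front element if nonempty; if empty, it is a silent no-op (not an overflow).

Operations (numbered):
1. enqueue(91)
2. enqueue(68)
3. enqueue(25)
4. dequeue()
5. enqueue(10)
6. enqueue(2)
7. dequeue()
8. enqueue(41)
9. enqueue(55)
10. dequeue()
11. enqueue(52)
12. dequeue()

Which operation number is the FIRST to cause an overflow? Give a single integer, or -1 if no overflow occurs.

1. enqueue(91): size=1
2. enqueue(68): size=2
3. enqueue(25): size=3
4. dequeue(): size=2
5. enqueue(10): size=3
6. enqueue(2): size=4
7. dequeue(): size=3
8. enqueue(41): size=4
9. enqueue(55): size=4=cap → OVERFLOW (fail)
10. dequeue(): size=3
11. enqueue(52): size=4
12. dequeue(): size=3

Answer: 9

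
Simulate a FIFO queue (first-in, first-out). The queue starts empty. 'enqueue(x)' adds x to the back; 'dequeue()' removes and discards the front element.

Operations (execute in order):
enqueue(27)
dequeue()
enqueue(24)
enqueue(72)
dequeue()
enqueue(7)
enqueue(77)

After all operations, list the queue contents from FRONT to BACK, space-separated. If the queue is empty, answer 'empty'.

enqueue(27): [27]
dequeue(): []
enqueue(24): [24]
enqueue(72): [24, 72]
dequeue(): [72]
enqueue(7): [72, 7]
enqueue(77): [72, 7, 77]

Answer: 72 7 77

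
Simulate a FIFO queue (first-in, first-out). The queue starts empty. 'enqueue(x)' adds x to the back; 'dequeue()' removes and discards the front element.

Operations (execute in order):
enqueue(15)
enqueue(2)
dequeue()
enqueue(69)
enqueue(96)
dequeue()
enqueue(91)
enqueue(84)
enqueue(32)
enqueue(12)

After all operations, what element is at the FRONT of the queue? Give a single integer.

Answer: 69

Derivation:
enqueue(15): queue = [15]
enqueue(2): queue = [15, 2]
dequeue(): queue = [2]
enqueue(69): queue = [2, 69]
enqueue(96): queue = [2, 69, 96]
dequeue(): queue = [69, 96]
enqueue(91): queue = [69, 96, 91]
enqueue(84): queue = [69, 96, 91, 84]
enqueue(32): queue = [69, 96, 91, 84, 32]
enqueue(12): queue = [69, 96, 91, 84, 32, 12]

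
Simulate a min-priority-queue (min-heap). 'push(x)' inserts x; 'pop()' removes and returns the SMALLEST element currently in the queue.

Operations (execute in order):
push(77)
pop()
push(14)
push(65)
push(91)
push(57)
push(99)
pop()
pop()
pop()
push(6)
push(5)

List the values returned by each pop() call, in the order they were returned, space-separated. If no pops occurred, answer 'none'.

push(77): heap contents = [77]
pop() → 77: heap contents = []
push(14): heap contents = [14]
push(65): heap contents = [14, 65]
push(91): heap contents = [14, 65, 91]
push(57): heap contents = [14, 57, 65, 91]
push(99): heap contents = [14, 57, 65, 91, 99]
pop() → 14: heap contents = [57, 65, 91, 99]
pop() → 57: heap contents = [65, 91, 99]
pop() → 65: heap contents = [91, 99]
push(6): heap contents = [6, 91, 99]
push(5): heap contents = [5, 6, 91, 99]

Answer: 77 14 57 65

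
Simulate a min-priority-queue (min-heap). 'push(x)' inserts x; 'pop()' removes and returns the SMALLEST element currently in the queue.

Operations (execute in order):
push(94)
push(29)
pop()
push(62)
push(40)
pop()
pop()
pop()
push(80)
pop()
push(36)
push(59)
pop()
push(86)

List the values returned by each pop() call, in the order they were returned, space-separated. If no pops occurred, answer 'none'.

Answer: 29 40 62 94 80 36

Derivation:
push(94): heap contents = [94]
push(29): heap contents = [29, 94]
pop() → 29: heap contents = [94]
push(62): heap contents = [62, 94]
push(40): heap contents = [40, 62, 94]
pop() → 40: heap contents = [62, 94]
pop() → 62: heap contents = [94]
pop() → 94: heap contents = []
push(80): heap contents = [80]
pop() → 80: heap contents = []
push(36): heap contents = [36]
push(59): heap contents = [36, 59]
pop() → 36: heap contents = [59]
push(86): heap contents = [59, 86]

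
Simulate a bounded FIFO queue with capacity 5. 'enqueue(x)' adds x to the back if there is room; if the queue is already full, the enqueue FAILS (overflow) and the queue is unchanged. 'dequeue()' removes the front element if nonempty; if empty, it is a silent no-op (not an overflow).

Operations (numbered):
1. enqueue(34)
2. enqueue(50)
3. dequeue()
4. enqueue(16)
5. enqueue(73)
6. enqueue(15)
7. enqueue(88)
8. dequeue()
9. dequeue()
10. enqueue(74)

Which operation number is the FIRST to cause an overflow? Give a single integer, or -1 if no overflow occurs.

Answer: -1

Derivation:
1. enqueue(34): size=1
2. enqueue(50): size=2
3. dequeue(): size=1
4. enqueue(16): size=2
5. enqueue(73): size=3
6. enqueue(15): size=4
7. enqueue(88): size=5
8. dequeue(): size=4
9. dequeue(): size=3
10. enqueue(74): size=4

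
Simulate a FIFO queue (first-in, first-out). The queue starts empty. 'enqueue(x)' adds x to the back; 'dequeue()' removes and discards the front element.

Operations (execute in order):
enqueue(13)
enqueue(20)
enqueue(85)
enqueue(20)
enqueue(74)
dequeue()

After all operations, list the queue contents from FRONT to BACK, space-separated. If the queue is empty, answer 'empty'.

enqueue(13): [13]
enqueue(20): [13, 20]
enqueue(85): [13, 20, 85]
enqueue(20): [13, 20, 85, 20]
enqueue(74): [13, 20, 85, 20, 74]
dequeue(): [20, 85, 20, 74]

Answer: 20 85 20 74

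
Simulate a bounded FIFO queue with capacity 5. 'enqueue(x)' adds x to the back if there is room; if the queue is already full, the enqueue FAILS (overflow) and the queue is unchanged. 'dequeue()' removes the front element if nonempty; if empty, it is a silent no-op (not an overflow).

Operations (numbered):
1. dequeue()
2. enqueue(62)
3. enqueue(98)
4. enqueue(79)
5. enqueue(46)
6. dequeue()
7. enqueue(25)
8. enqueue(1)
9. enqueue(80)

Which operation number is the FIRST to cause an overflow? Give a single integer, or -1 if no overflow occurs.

Answer: 9

Derivation:
1. dequeue(): empty, no-op, size=0
2. enqueue(62): size=1
3. enqueue(98): size=2
4. enqueue(79): size=3
5. enqueue(46): size=4
6. dequeue(): size=3
7. enqueue(25): size=4
8. enqueue(1): size=5
9. enqueue(80): size=5=cap → OVERFLOW (fail)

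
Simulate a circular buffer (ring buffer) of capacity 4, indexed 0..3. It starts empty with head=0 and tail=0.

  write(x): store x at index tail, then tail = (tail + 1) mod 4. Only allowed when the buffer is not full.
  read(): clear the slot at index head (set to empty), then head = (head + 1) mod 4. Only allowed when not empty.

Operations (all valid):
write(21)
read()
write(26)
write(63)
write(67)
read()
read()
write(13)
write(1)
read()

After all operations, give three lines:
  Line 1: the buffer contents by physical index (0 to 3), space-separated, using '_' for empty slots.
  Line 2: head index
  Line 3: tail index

write(21): buf=[21 _ _ _], head=0, tail=1, size=1
read(): buf=[_ _ _ _], head=1, tail=1, size=0
write(26): buf=[_ 26 _ _], head=1, tail=2, size=1
write(63): buf=[_ 26 63 _], head=1, tail=3, size=2
write(67): buf=[_ 26 63 67], head=1, tail=0, size=3
read(): buf=[_ _ 63 67], head=2, tail=0, size=2
read(): buf=[_ _ _ 67], head=3, tail=0, size=1
write(13): buf=[13 _ _ 67], head=3, tail=1, size=2
write(1): buf=[13 1 _ 67], head=3, tail=2, size=3
read(): buf=[13 1 _ _], head=0, tail=2, size=2

Answer: 13 1 _ _
0
2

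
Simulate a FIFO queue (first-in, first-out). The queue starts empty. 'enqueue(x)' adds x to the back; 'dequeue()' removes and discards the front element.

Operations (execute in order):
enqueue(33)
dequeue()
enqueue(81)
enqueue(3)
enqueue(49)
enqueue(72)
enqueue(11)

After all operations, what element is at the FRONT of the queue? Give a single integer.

enqueue(33): queue = [33]
dequeue(): queue = []
enqueue(81): queue = [81]
enqueue(3): queue = [81, 3]
enqueue(49): queue = [81, 3, 49]
enqueue(72): queue = [81, 3, 49, 72]
enqueue(11): queue = [81, 3, 49, 72, 11]

Answer: 81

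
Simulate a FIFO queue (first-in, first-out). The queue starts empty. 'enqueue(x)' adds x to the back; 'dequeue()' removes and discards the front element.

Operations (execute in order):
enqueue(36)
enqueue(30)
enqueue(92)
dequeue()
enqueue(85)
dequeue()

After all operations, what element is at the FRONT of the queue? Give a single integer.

Answer: 92

Derivation:
enqueue(36): queue = [36]
enqueue(30): queue = [36, 30]
enqueue(92): queue = [36, 30, 92]
dequeue(): queue = [30, 92]
enqueue(85): queue = [30, 92, 85]
dequeue(): queue = [92, 85]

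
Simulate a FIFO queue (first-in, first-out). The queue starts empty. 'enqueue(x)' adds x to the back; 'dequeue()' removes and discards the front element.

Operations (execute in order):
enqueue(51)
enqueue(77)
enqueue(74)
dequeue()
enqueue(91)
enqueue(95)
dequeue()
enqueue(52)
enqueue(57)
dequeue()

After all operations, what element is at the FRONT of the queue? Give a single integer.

enqueue(51): queue = [51]
enqueue(77): queue = [51, 77]
enqueue(74): queue = [51, 77, 74]
dequeue(): queue = [77, 74]
enqueue(91): queue = [77, 74, 91]
enqueue(95): queue = [77, 74, 91, 95]
dequeue(): queue = [74, 91, 95]
enqueue(52): queue = [74, 91, 95, 52]
enqueue(57): queue = [74, 91, 95, 52, 57]
dequeue(): queue = [91, 95, 52, 57]

Answer: 91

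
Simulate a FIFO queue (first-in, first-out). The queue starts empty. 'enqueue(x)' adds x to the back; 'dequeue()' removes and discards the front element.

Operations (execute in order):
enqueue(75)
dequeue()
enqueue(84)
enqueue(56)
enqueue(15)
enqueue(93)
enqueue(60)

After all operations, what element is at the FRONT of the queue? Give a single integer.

enqueue(75): queue = [75]
dequeue(): queue = []
enqueue(84): queue = [84]
enqueue(56): queue = [84, 56]
enqueue(15): queue = [84, 56, 15]
enqueue(93): queue = [84, 56, 15, 93]
enqueue(60): queue = [84, 56, 15, 93, 60]

Answer: 84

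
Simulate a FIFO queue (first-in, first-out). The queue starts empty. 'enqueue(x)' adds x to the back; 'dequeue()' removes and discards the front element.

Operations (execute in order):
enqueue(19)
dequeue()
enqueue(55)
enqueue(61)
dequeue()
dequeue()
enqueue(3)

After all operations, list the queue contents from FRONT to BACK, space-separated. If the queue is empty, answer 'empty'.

Answer: 3

Derivation:
enqueue(19): [19]
dequeue(): []
enqueue(55): [55]
enqueue(61): [55, 61]
dequeue(): [61]
dequeue(): []
enqueue(3): [3]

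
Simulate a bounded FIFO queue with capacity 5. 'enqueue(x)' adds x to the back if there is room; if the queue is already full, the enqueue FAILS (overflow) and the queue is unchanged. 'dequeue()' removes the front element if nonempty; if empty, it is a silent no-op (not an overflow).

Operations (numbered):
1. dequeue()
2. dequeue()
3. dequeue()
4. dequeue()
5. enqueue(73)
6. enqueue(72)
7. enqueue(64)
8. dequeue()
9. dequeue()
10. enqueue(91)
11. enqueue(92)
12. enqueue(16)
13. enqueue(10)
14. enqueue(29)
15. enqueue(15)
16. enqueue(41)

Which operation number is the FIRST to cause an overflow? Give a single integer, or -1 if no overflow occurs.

Answer: 14

Derivation:
1. dequeue(): empty, no-op, size=0
2. dequeue(): empty, no-op, size=0
3. dequeue(): empty, no-op, size=0
4. dequeue(): empty, no-op, size=0
5. enqueue(73): size=1
6. enqueue(72): size=2
7. enqueue(64): size=3
8. dequeue(): size=2
9. dequeue(): size=1
10. enqueue(91): size=2
11. enqueue(92): size=3
12. enqueue(16): size=4
13. enqueue(10): size=5
14. enqueue(29): size=5=cap → OVERFLOW (fail)
15. enqueue(15): size=5=cap → OVERFLOW (fail)
16. enqueue(41): size=5=cap → OVERFLOW (fail)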